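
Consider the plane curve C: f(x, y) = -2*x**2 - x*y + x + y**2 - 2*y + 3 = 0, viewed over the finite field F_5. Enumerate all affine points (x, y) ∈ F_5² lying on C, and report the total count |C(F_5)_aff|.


Affine F_5-points: {(1, 1), (1, 2), (4, 0), (4, 1)}; count = 4.

For each of the 25 pairs (x, y) ∈ F_5², evaluate f(x, y) mod 5. Record the zeros.
  x = 0: [0↦3, 1↦2, 2↦3, 3↦1, 4↦1]  zeros at y ∈ ∅
  x = 1: [0↦2, 1↦0, 2↦0, 3↦2, 4↦1]  zeros at y ∈ {1, 2}
  x = 2: [0↦2, 1↦4, 2↦3, 3↦4, 4↦2]  zeros at y ∈ ∅
  x = 3: [0↦3, 1↦4, 2↦2, 3↦2, 4↦4]  zeros at y ∈ ∅
  x = 4: [0↦0, 1↦0, 2↦2, 3↦1, 4↦2]  zeros at y ∈ {0, 1}
Collecting zeros: affine points = {(1, 1), (1, 2), (4, 0), (4, 1)}.
Total count |C(F_5)_aff| = 4.


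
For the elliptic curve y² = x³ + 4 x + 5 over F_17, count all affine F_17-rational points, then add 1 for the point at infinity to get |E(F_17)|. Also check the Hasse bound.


Affine points = {(2, 2), (2, 15), (4, 0), (7, 6), (7, 11), (10, 5), (10, 12), (12, 8), (12, 9), (14, 0), (16, 0)}; affine count = 11; |E(F_17)| = 12.

Discriminant check: Δ ∝ 4a³ + 27b² = 4·4³ + 27·5² = 4·64 + 27·25 ≡ 13 (mod 17). Nonzero ⇒ E is nonsingular.
For each x ∈ F_17, compute rhs = x³ + 4·x + 5 mod 17, then count y ∈ F_17 with y² ≡ rhs.
  x = 0: rhs = 5, matching y values: none (0 points).
  x = 1: rhs = 10, matching y values: none (0 points).
  x = 2: rhs = 4, matching y values: 2, 15 (2 points).
  x = 3: rhs = 10, matching y values: none (0 points).
  x = 4: rhs = 0, matching y values: 0 (1 points).
  x = 5: rhs = 14, matching y values: none (0 points).
  x = 6: rhs = 7, matching y values: none (0 points).
  x = 7: rhs = 2, matching y values: 6, 11 (2 points).
  x = 8: rhs = 5, matching y values: none (0 points).
  x = 9: rhs = 5, matching y values: none (0 points).
  x = 10: rhs = 8, matching y values: 5, 12 (2 points).
  x = 11: rhs = 3, matching y values: none (0 points).
  x = 12: rhs = 13, matching y values: 8, 9 (2 points).
  x = 13: rhs = 10, matching y values: none (0 points).
  x = 14: rhs = 0, matching y values: 0 (1 points).
  x = 15: rhs = 6, matching y values: none (0 points).
  x = 16: rhs = 0, matching y values: 0 (1 points).
Total affine count: 11.
Full point count |E(F_17)| = 11 + 1 = 12.
Hasse bound: |12 − (17+1)| = |-6| = 6 ≤ 2√17 ≈ 8.2462 ✓.


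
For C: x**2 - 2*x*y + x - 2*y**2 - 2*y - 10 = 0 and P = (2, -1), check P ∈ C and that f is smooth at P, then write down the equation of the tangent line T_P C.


Tangent line at P: 7*x - 2*y - 16 = 0.

Step 1: f(2, -1) = 0, so P lies on C.
Step 2: partial derivatives
  f_x(x, y) = 2*x - 2*y + 1, f_y(x, y) = -2*x - 4*y - 2.
  f_x(P) = 7, f_y(P) = -2 (gradient nonzero, so P is smooth).
Step 3: tangent line at P: 7·(x − 2) + -2·(y − -1) = 0.
Expanding: 7*x - 2*y - 16 = 0.


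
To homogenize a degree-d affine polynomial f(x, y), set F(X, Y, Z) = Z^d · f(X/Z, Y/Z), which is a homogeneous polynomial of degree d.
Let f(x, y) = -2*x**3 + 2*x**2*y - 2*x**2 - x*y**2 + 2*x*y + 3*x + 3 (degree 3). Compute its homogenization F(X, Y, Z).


F(X, Y, Z) = -2*X**3 + 2*X**2*Y - 2*X**2*Z - X*Y**2 + 2*X*Y*Z + 3*X*Z**2 + 3*Z**3

deg(f) = 3.
Substitute x = X/Z, y = Y/Z into f, then multiply by Z^3.
  monomial -2·x^3·y^0 ↦ -2·X^3·Y^0·Z^0.
  monomial 2·x^2·y^1 ↦ 2·X^2·Y^1·Z^0.
  monomial -2·x^2·y^0 ↦ -2·X^2·Y^0·Z^1.
  monomial -1·x^1·y^2 ↦ -1·X^1·Y^2·Z^0.
  monomial 2·x^1·y^1 ↦ 2·X^1·Y^1·Z^1.
  monomial 3·x^1·y^0 ↦ 3·X^1·Y^0·Z^2.
  monomial 3·x^0·y^0 ↦ 3·X^0·Y^0·Z^3.
Collecting: F(X, Y, Z) = -2*X**3 + 2*X**2*Y - 2*X**2*Z - X*Y**2 + 2*X*Y*Z + 3*X*Z**2 + 3*Z**3.


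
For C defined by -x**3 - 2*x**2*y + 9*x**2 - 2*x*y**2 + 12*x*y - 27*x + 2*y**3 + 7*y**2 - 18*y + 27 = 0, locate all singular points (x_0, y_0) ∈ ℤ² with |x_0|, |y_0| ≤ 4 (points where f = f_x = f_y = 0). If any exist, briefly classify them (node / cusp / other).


Singular points: {(3, 0)}; classification: cusp.

Compute partial derivatives:
  f_x = -3*x**2 - 4*x*y + 18*x - 2*y**2 + 12*y - 27.
  f_y = -2*x**2 - 4*x*y + 12*x + 6*y**2 + 14*y - 18.
Scan x_0 ∈ {−4, ..., 4}. For each x_0, f_y(x_0, y) is a polynomial in y; find its integer roots y ∈ {−4, ..., 4}, then test f_x and f at those candidates.
  x = -4: f_y(-4, y) = 6*y**2 + 30*y - 98; no integer root y with |y| ≤ 4.
  x = -3: f_y(-3, y) = 6*y**2 + 26*y - 72; no integer root y with |y| ≤ 4.
  x = -2: f_y(-2, y) = 6*y**2 + 22*y - 50; no integer root y with |y| ≤ 4.
  x = -1: f_y(-1, y) = 6*y**2 + 18*y - 32; no integer root y with |y| ≤ 4.
  x = 0: f_y(0, y) = 6*y**2 + 14*y - 18; no integer root y with |y| ≤ 4.
  x = 1: f_y(1, y) = 6*y**2 + 10*y - 8; no integer root y with |y| ≤ 4.
  x = 2: f_y(2, y) = 6*y**2 + 6*y - 2; no integer root y with |y| ≤ 4.
  x = 3: f_y(3, y) = 6*y**2 + 2*y; vanishes at y ∈ {0}. (3, 0): f_x = 0, f = 0 — SINGULAR.
  x = 4: f_y(4, y) = 6*y**2 - 2*y - 2; no integer root y with |y| ≤ 4.
Only singular point on the grid: (3, 0).
Classify: substitute x = 3 + u, y = 0 + v and expand: f = -u**3 - 2*u**2*v - 2*u*v**2 + 2*v**3 + v**2.
No constant or linear terms (consistent with a singular point). Quadratic part: v**2. Cubic part: -u**3 - 2*u**2*v - 2*u*v**2 + 2*v**3.
The quadratic part v**2 is a perfect square, so there is a single (double) tangent line v = 0, i.e. y = 0. Restricting the cubic part to that line (v = 0) leaves -u**3 ≠ 0, so f is not divisible by v and the branch is v² ≈ u**3 to lowest order — this is a cusp.
Classification: cusp.


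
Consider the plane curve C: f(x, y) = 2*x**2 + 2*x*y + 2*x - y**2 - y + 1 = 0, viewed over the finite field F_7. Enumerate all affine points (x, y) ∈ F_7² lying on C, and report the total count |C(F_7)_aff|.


Affine F_7-points: {(1, 4)}; count = 1.

For each of the 49 pairs (x, y) ∈ F_7², evaluate f(x, y) mod 7. Record the zeros.
  x = 0: [0↦1, 1↦6, 2↦2, 3↦3, 4↦2, 5↦6, 6↦1]  zeros at y ∈ ∅
  x = 1: [0↦5, 1↦5, 2↦3, 3↦6, 4↦0, 5↦6, 6↦3]  zeros at y ∈ {4}
  x = 2: [0↦6, 1↦1, 2↦1, 3↦6, 4↦2, 5↦3, 6↦2]  zeros at y ∈ ∅
  x = 3: [0↦4, 1↦1, 2↦3, 3↦3, 4↦1, 5↦4, 6↦5]  zeros at y ∈ ∅
  x = 4: [0↦6, 1↦5, 2↦2, 3↦4, 4↦4, 5↦2, 6↦5]  zeros at y ∈ ∅
  x = 5: [0↦5, 1↦6, 2↦5, 3↦2, 4↦4, 5↦4, 6↦2]  zeros at y ∈ ∅
  x = 6: [0↦1, 1↦4, 2↦5, 3↦4, 4↦1, 5↦3, 6↦3]  zeros at y ∈ ∅
Collecting zeros: affine points = {(1, 4)}.
Total count |C(F_7)_aff| = 1.


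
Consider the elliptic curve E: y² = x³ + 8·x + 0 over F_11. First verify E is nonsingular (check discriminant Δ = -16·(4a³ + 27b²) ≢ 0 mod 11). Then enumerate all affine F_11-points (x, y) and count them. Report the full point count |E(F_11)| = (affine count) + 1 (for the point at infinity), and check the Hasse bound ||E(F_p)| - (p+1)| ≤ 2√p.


Affine points = {(0, 0), (1, 3), (1, 8), (5, 0), (6, 0), (7, 5), (7, 6), (8, 2), (8, 9), (9, 3), (9, 8)}; affine count = 11; |E(F_11)| = 12.

Discriminant check: Δ ∝ 4a³ + 27b² = 4·8³ + 27·0² = 4·512 + 27·0 ≡ 2 (mod 11). Nonzero ⇒ E is nonsingular.
For each x ∈ F_11, compute rhs = x³ + 8·x + 0 mod 11, then count y ∈ F_11 with y² ≡ rhs.
  x = 0: rhs = 0, matching y values: 0 (1 points).
  x = 1: rhs = 9, matching y values: 3, 8 (2 points).
  x = 2: rhs = 2, matching y values: none (0 points).
  x = 3: rhs = 7, matching y values: none (0 points).
  x = 4: rhs = 8, matching y values: none (0 points).
  x = 5: rhs = 0, matching y values: 0 (1 points).
  x = 6: rhs = 0, matching y values: 0 (1 points).
  x = 7: rhs = 3, matching y values: 5, 6 (2 points).
  x = 8: rhs = 4, matching y values: 2, 9 (2 points).
  x = 9: rhs = 9, matching y values: 3, 8 (2 points).
  x = 10: rhs = 2, matching y values: none (0 points).
Total affine count: 11.
Full point count |E(F_11)| = 11 + 1 = 12.
Hasse bound: |12 − (11+1)| = |0| = 0 ≤ 2√11 ≈ 6.6332 ✓.


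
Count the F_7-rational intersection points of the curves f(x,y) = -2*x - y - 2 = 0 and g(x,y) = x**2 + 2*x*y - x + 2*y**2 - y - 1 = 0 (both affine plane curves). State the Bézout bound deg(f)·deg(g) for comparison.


Common zeros: ∅; count = 0; Bézout bound = 2.

deg(f) = 1, deg(g) = 2, so Bézout bound = 2.
Scan x ∈ F_7. For each x, list the y ∈ F_7 with f(x, y) ≡ 0 and those with g(x, y) ≡ 0 (mod 7); the common zeros in that column are the intersection.
  x = 0: f ≡ 0 at y ∈ {5}; g ≡ 0 at y ∈ {1, 3}; common: ∅.
  x = 1: f ≡ 0 at y ∈ {3}; g ≡ 0 at y ∈ {4, 6}; common: ∅.
  x = 2: f ≡ 0 at y ∈ {1}; g ≡ 0 at y ∈ {3, 6}; common: ∅.
  x = 3: f ≡ 0 at y ∈ {6}; g ≡ 0 at y ∈ ∅; common: ∅.
  x = 4: f ≡ 0 at y ∈ {4}; g ≡ 0 at y ∈ ∅; common: ∅.
  x = 5: f ≡ 0 at y ∈ {2}; g ≡ 0 at y ∈ ∅; common: ∅.
  x = 6: f ≡ 0 at y ∈ {0}; g ≡ 0 at y ∈ {1, 4}; common: ∅.
Collecting: common zeros = ∅, so the count is 0.
Comparison with the Bézout bound: 0 ≤ 2 = deg(f)·deg(g), as expected for curves with no common component (the affine F_7-count falls short of the bound because intersections may lie at infinity, over extension fields, or carry multiplicity).


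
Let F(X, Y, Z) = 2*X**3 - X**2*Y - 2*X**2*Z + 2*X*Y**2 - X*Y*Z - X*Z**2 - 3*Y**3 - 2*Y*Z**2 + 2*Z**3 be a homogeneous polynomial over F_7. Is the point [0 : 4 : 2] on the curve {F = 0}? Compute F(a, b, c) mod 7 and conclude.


F(0,4,2) ≡ 2 (mod 7); P is NOT on the curve.

Evaluate F(0, 4, 2) term-by-term (mod 7).
  2*X**3 ↦ 2·0·1·1 = 0
  -X**2*Y ↦ -1·0·4·1 = 0
  -2*X**2*Z ↦ -2·0·1·2 = 0
  2*X*Y**2 ↦ 2·0·16·1 = 0
  -X*Y*Z ↦ -1·0·4·2 = 0
  -X*Z**2 ↦ -1·0·1·4 = 0
  -3*Y**3 ↦ -3·1·64·1 = -192
  -2*Y*Z**2 ↦ -2·1·4·4 = -32
  2*Z**3 ↦ 2·1·1·8 = 16
Sum: F(0, 4, 2) = (0) + (0) + (0) + (0) + (0) + (0) + (-192) + (-32) + (16) = -208.
Reducing mod 7: -208 ≡ 2 (mod 7).
Since F(a, b, c) ≡ 2 ≠ 0 (mod 7), P does NOT lie on the curve.


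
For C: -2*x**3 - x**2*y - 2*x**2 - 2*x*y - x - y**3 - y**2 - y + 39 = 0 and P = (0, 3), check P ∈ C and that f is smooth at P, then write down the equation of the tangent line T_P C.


Tangent line at P: -7*x - 34*y + 102 = 0.

Step 1: f(0, 3) = 0, so P lies on C.
Step 2: partial derivatives
  f_x(x, y) = -6*x**2 - 2*x*y - 4*x - 2*y - 1, f_y(x, y) = -x**2 - 2*x - 3*y**2 - 2*y - 1.
  f_x(P) = -7, f_y(P) = -34 (gradient nonzero, so P is smooth).
Step 3: tangent line at P: -7·(x − 0) + -34·(y − 3) = 0.
Expanding: -7*x - 34*y + 102 = 0.


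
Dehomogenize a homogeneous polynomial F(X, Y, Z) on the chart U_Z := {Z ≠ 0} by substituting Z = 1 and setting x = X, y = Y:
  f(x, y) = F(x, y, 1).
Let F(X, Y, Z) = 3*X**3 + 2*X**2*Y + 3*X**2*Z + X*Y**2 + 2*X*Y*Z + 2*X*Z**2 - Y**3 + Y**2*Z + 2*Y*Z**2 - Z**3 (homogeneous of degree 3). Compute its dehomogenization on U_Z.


f(x, y) = 3*x**3 + 2*x**2*y + 3*x**2 + x*y**2 + 2*x*y + 2*x - y**3 + y**2 + 2*y - 1

On U_Z we set Z = 1. Each monomial c·X^i·Y^j·Z^k in F becomes c·x^i·y^j·1^k = c·x^i·y^j.
Substituting Z = 1: F(X, Y, 1) = 3*x**3 + 2*x**2*y + 3*x**2 + x*y**2 + 2*x*y + 2*x - y**3 + y**2 + 2*y - 1.
Note: deg(f) ≤ deg(F) = 3; strict inequality happens when F is divisible by Z (lost terms).


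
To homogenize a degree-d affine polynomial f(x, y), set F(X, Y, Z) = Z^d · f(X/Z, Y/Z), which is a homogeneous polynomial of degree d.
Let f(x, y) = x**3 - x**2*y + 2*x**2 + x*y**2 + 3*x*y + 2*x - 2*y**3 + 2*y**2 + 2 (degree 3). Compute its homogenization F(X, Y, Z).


F(X, Y, Z) = X**3 - X**2*Y + 2*X**2*Z + X*Y**2 + 3*X*Y*Z + 2*X*Z**2 - 2*Y**3 + 2*Y**2*Z + 2*Z**3

deg(f) = 3.
Substitute x = X/Z, y = Y/Z into f, then multiply by Z^3.
  monomial 1·x^3·y^0 ↦ 1·X^3·Y^0·Z^0.
  monomial -1·x^2·y^1 ↦ -1·X^2·Y^1·Z^0.
  monomial 2·x^2·y^0 ↦ 2·X^2·Y^0·Z^1.
  monomial 1·x^1·y^2 ↦ 1·X^1·Y^2·Z^0.
  monomial 3·x^1·y^1 ↦ 3·X^1·Y^1·Z^1.
  monomial 2·x^1·y^0 ↦ 2·X^1·Y^0·Z^2.
  monomial -2·x^0·y^3 ↦ -2·X^0·Y^3·Z^0.
  monomial 2·x^0·y^2 ↦ 2·X^0·Y^2·Z^1.
  monomial 2·x^0·y^0 ↦ 2·X^0·Y^0·Z^3.
Collecting: F(X, Y, Z) = X**3 - X**2*Y + 2*X**2*Z + X*Y**2 + 3*X*Y*Z + 2*X*Z**2 - 2*Y**3 + 2*Y**2*Z + 2*Z**3.


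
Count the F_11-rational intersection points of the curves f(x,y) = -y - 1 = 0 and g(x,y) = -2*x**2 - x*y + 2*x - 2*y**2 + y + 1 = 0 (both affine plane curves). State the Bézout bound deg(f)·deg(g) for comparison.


Common zeros: {(3, 10), (4, 10)}; count = 2; Bézout bound = 2.

deg(f) = 1, deg(g) = 2, so Bézout bound = 2.
Scan x ∈ F_11. For each x, list the y ∈ F_11 with f(x, y) ≡ 0 and those with g(x, y) ≡ 0 (mod 11); the common zeros in that column are the intersection.
  x = 0: f ≡ 0 at y ∈ {10}; g ≡ 0 at y ∈ {1, 5}; common: ∅.
  x = 1: f ≡ 0 at y ∈ {10}; g ≡ 0 at y ∈ ∅; common: ∅.
  x = 2: f ≡ 0 at y ∈ {10}; g ≡ 0 at y ∈ ∅; common: ∅.
  x = 3: f ≡ 0 at y ∈ {10}; g ≡ 0 at y ∈ {0, 10}; common: {10}.
  x = 4: f ≡ 0 at y ∈ {10}; g ≡ 0 at y ∈ {5, 10}; common: {10}.
  x = 5: f ≡ 0 at y ∈ {10}; g ≡ 0 at y ∈ {2, 7}; common: ∅.
  x = 6: f ≡ 0 at y ∈ {10}; g ≡ 0 at y ∈ {1, 2}; common: ∅.
  x = 7: f ≡ 0 at y ∈ {10}; g ≡ 0 at y ∈ ∅; common: ∅.
  x = 8: f ≡ 0 at y ∈ {10}; g ≡ 0 at y ∈ ∅; common: ∅.
  x = 9: f ≡ 0 at y ∈ {10}; g ≡ 0 at y ∈ {0, 7}; common: ∅.
  x = 10: f ≡ 0 at y ∈ {10}; g ≡ 0 at y ∈ ∅; common: ∅.
Collecting: common zeros = {(3, 10), (4, 10)}, so the count is 2.
Comparison with the Bézout bound: 2 ≤ 2 = deg(f)·deg(g), as expected for curves with no common component (the bound is attained).


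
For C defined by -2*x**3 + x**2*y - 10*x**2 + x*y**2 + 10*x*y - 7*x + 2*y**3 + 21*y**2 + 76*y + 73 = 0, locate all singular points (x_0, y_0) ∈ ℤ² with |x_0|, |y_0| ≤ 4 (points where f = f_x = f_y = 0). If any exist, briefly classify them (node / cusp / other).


Singular points: {(-2, -3)}; classification: node.

Compute partial derivatives:
  f_x = -6*x**2 + 2*x*y - 20*x + y**2 + 10*y - 7.
  f_y = x**2 + 2*x*y + 10*x + 6*y**2 + 42*y + 76.
Scan x_0 ∈ {−4, ..., 4}. For each x_0, f_y(x_0, y) is a polynomial in y; find its integer roots y ∈ {−4, ..., 4}, then test f_x and f at those candidates.
  x = -4: f_y(-4, y) = 6*y**2 + 34*y + 52; no integer root y with |y| ≤ 4.
  x = -3: f_y(-3, y) = 6*y**2 + 36*y + 55; no integer root y with |y| ≤ 4.
  x = -2: f_y(-2, y) = 6*y**2 + 38*y + 60; vanishes at y ∈ {-3}. (-2, -3): f_x = 0, f = 0 — SINGULAR.
  x = -1: f_y(-1, y) = 6*y**2 + 40*y + 67; no integer root y with |y| ≤ 4.
  x = 0: f_y(0, y) = 6*y**2 + 42*y + 76; no integer root y with |y| ≤ 4.
  x = 1: f_y(1, y) = 6*y**2 + 44*y + 87; no integer root y with |y| ≤ 4.
  x = 2: f_y(2, y) = 6*y**2 + 46*y + 100; no integer root y with |y| ≤ 4.
  x = 3: f_y(3, y) = 6*y**2 + 48*y + 115; no integer root y with |y| ≤ 4.
  x = 4: f_y(4, y) = 6*y**2 + 50*y + 132; no integer root y with |y| ≤ 4.
Only singular point on the grid: (-2, -3).
Classify: substitute x = -2 + u, y = -3 + v and expand: f = -2*u**3 + u**2*v - u**2 + u*v**2 + 2*v**3 + v**2.
No constant or linear terms (consistent with a singular point). Quadratic part: -u**2 + v**2. Cubic part: -2*u**3 + u**2*v + u*v**2 + 2*v**3.
The quadratic part v**2 - u**2 = (v − u)(v + u) splits into two distinct linear factors, so there are two distinct tangent lines y − -3 = ±(x − -2) — this is a node (ordinary double point).
Classification: node.


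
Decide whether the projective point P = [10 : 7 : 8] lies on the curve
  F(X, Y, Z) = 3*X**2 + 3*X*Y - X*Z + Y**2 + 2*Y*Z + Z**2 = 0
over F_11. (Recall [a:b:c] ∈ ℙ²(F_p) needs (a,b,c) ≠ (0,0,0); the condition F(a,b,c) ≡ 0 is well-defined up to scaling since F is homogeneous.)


F(10,7,8) ≡ 6 (mod 11); P is NOT on the curve.

Evaluate F(10, 7, 8) term-by-term (mod 11).
  3*X**2 ↦ 3·100·1·1 = 300
  3*X*Y ↦ 3·10·7·1 = 210
  -X*Z ↦ -1·10·1·8 = -80
  Y**2 ↦ 1·1·49·1 = 49
  2*Y*Z ↦ 2·1·7·8 = 112
  Z**2 ↦ 1·1·1·64 = 64
Sum: F(10, 7, 8) = (300) + (210) + (-80) + (49) + (112) + (64) = 655.
Reducing mod 11: 655 ≡ 6 (mod 11).
Since F(a, b, c) ≡ 6 ≠ 0 (mod 11), P does NOT lie on the curve.


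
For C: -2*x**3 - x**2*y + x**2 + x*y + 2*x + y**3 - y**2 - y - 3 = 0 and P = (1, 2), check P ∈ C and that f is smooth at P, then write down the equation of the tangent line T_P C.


Tangent line at P: -4*x + 7*y - 10 = 0.

Step 1: f(1, 2) = 0, so P lies on C.
Step 2: partial derivatives
  f_x(x, y) = -6*x**2 - 2*x*y + 2*x + y + 2, f_y(x, y) = -x**2 + x + 3*y**2 - 2*y - 1.
  f_x(P) = -4, f_y(P) = 7 (gradient nonzero, so P is smooth).
Step 3: tangent line at P: -4·(x − 1) + 7·(y − 2) = 0.
Expanding: -4*x + 7*y - 10 = 0.


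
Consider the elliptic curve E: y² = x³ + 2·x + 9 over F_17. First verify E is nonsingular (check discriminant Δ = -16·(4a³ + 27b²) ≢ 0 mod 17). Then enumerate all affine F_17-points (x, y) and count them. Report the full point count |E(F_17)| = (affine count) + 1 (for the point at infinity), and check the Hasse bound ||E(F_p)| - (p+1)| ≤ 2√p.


Affine points = {(0, 3), (0, 14), (2, 2), (2, 15), (3, 5), (3, 12), (4, 8), (4, 9), (5, 5), (5, 12), (6, 4), (6, 13), (7, 3), (7, 14), (9, 5), (9, 12), (10, 3), (10, 14), (11, 6), (11, 11)}; affine count = 20; |E(F_17)| = 21.

Discriminant check: Δ ∝ 4a³ + 27b² = 4·2³ + 27·9² = 4·8 + 27·81 ≡ 9 (mod 17). Nonzero ⇒ E is nonsingular.
For each x ∈ F_17, compute rhs = x³ + 2·x + 9 mod 17, then count y ∈ F_17 with y² ≡ rhs.
  x = 0: rhs = 9, matching y values: 3, 14 (2 points).
  x = 1: rhs = 12, matching y values: none (0 points).
  x = 2: rhs = 4, matching y values: 2, 15 (2 points).
  x = 3: rhs = 8, matching y values: 5, 12 (2 points).
  x = 4: rhs = 13, matching y values: 8, 9 (2 points).
  x = 5: rhs = 8, matching y values: 5, 12 (2 points).
  x = 6: rhs = 16, matching y values: 4, 13 (2 points).
  x = 7: rhs = 9, matching y values: 3, 14 (2 points).
  x = 8: rhs = 10, matching y values: none (0 points).
  x = 9: rhs = 8, matching y values: 5, 12 (2 points).
  x = 10: rhs = 9, matching y values: 3, 14 (2 points).
  x = 11: rhs = 2, matching y values: 6, 11 (2 points).
  x = 12: rhs = 10, matching y values: none (0 points).
  x = 13: rhs = 5, matching y values: none (0 points).
  x = 14: rhs = 10, matching y values: none (0 points).
  x = 15: rhs = 14, matching y values: none (0 points).
  x = 16: rhs = 6, matching y values: none (0 points).
Total affine count: 20.
Full point count |E(F_17)| = 20 + 1 = 21.
Hasse bound: |21 − (17+1)| = |3| = 3 ≤ 2√17 ≈ 8.2462 ✓.


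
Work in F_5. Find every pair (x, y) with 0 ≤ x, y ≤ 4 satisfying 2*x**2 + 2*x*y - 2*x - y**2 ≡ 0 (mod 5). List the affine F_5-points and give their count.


Affine F_5-points: {(0, 0), (1, 0), (1, 2), (3, 2), (3, 4), (4, 4)}; count = 6.

For each of the 25 pairs (x, y) ∈ F_5², evaluate f(x, y) mod 5. Record the zeros.
  x = 0: [0↦0, 1↦4, 2↦1, 3↦1, 4↦4]  zeros at y ∈ {0}
  x = 1: [0↦0, 1↦1, 2↦0, 3↦2, 4↦2]  zeros at y ∈ {0, 2}
  x = 2: [0↦4, 1↦2, 2↦3, 3↦2, 4↦4]  zeros at y ∈ ∅
  x = 3: [0↦2, 1↦2, 2↦0, 3↦1, 4↦0]  zeros at y ∈ {2, 4}
  x = 4: [0↦4, 1↦1, 2↦1, 3↦4, 4↦0]  zeros at y ∈ {4}
Collecting zeros: affine points = {(0, 0), (1, 0), (1, 2), (3, 2), (3, 4), (4, 4)}.
Total count |C(F_5)_aff| = 6.


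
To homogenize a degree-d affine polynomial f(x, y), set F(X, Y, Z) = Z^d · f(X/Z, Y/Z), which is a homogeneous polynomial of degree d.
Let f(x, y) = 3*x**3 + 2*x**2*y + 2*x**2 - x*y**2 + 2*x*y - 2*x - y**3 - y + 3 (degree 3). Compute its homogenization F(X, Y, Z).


F(X, Y, Z) = 3*X**3 + 2*X**2*Y + 2*X**2*Z - X*Y**2 + 2*X*Y*Z - 2*X*Z**2 - Y**3 - Y*Z**2 + 3*Z**3

deg(f) = 3.
Substitute x = X/Z, y = Y/Z into f, then multiply by Z^3.
  monomial 3·x^3·y^0 ↦ 3·X^3·Y^0·Z^0.
  monomial 2·x^2·y^1 ↦ 2·X^2·Y^1·Z^0.
  monomial 2·x^2·y^0 ↦ 2·X^2·Y^0·Z^1.
  monomial -1·x^1·y^2 ↦ -1·X^1·Y^2·Z^0.
  monomial 2·x^1·y^1 ↦ 2·X^1·Y^1·Z^1.
  monomial -2·x^1·y^0 ↦ -2·X^1·Y^0·Z^2.
  monomial -1·x^0·y^3 ↦ -1·X^0·Y^3·Z^0.
  monomial -1·x^0·y^1 ↦ -1·X^0·Y^1·Z^2.
  monomial 3·x^0·y^0 ↦ 3·X^0·Y^0·Z^3.
Collecting: F(X, Y, Z) = 3*X**3 + 2*X**2*Y + 2*X**2*Z - X*Y**2 + 2*X*Y*Z - 2*X*Z**2 - Y**3 - Y*Z**2 + 3*Z**3.


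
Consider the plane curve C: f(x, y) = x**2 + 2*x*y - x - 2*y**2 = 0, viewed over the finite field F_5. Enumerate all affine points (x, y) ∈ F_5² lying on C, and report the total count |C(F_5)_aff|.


Affine F_5-points: {(0, 0), (1, 0), (1, 1), (3, 1), (3, 2), (4, 2)}; count = 6.

For each of the 25 pairs (x, y) ∈ F_5², evaluate f(x, y) mod 5. Record the zeros.
  x = 0: [0↦0, 1↦3, 2↦2, 3↦2, 4↦3]  zeros at y ∈ {0}
  x = 1: [0↦0, 1↦0, 2↦1, 3↦3, 4↦1]  zeros at y ∈ {0, 1}
  x = 2: [0↦2, 1↦4, 2↦2, 3↦1, 4↦1]  zeros at y ∈ ∅
  x = 3: [0↦1, 1↦0, 2↦0, 3↦1, 4↦3]  zeros at y ∈ {1, 2}
  x = 4: [0↦2, 1↦3, 2↦0, 3↦3, 4↦2]  zeros at y ∈ {2}
Collecting zeros: affine points = {(0, 0), (1, 0), (1, 1), (3, 1), (3, 2), (4, 2)}.
Total count |C(F_5)_aff| = 6.


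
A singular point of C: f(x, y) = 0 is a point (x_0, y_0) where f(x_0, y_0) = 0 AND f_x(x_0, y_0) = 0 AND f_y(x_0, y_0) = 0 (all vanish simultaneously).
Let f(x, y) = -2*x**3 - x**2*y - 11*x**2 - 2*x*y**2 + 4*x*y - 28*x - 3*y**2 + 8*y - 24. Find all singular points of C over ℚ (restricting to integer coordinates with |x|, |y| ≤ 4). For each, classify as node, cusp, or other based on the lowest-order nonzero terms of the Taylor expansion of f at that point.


Singular points: {(-2, 2)}; classification: node.

Compute partial derivatives:
  f_x = -6*x**2 - 2*x*y - 22*x - 2*y**2 + 4*y - 28.
  f_y = -x**2 - 4*x*y + 4*x - 6*y + 8.
Scan x_0 ∈ {−4, ..., 4}. For each x_0, f_y(x_0, y) is a polynomial in y; find its integer roots y ∈ {−4, ..., 4}, then test f_x and f at those candidates.
  x = -4: f_y(-4, y) = 10*y - 24; no integer root y with |y| ≤ 4.
  x = -3: f_y(-3, y) = 6*y - 13; no integer root y with |y| ≤ 4.
  x = -2: f_y(-2, y) = 2*y - 4; vanishes at y ∈ {2}. (-2, 2): f_x = 0, f = 0 — SINGULAR.
  x = -1: f_y(-1, y) = 3 - 2*y; no integer root y with |y| ≤ 4.
  x = 0: f_y(0, y) = 8 - 6*y; no integer root y with |y| ≤ 4.
  x = 1: f_y(1, y) = 11 - 10*y; no integer root y with |y| ≤ 4.
  x = 2: f_y(2, y) = 12 - 14*y; no integer root y with |y| ≤ 4.
  x = 3: f_y(3, y) = 11 - 18*y; no integer root y with |y| ≤ 4.
  x = 4: f_y(4, y) = 8 - 22*y; no integer root y with |y| ≤ 4.
Only singular point on the grid: (-2, 2).
Classify: substitute x = -2 + u, y = 2 + v and expand: f = -2*u**3 - u**2*v - u**2 - 2*u*v**2 + v**2.
No constant or linear terms (consistent with a singular point). Quadratic part: -u**2 + v**2. Cubic part: -2*u**3 - u**2*v - 2*u*v**2.
The quadratic part v**2 - u**2 = (v − u)(v + u) splits into two distinct linear factors, so there are two distinct tangent lines y − 2 = ±(x − -2) — this is a node (ordinary double point).
Classification: node.


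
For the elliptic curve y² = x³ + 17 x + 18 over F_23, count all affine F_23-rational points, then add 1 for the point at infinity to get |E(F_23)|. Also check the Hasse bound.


Affine points = {(0, 8), (0, 15), (1, 6), (1, 17), (3, 2), (3, 21), (4, 9), (4, 14), (9, 7), (9, 16), (11, 8), (11, 15), (12, 8), (12, 15), (16, 4), (16, 19), (19, 1), (19, 22), (20, 3), (20, 20), (22, 0)}; affine count = 21; |E(F_23)| = 22.

Discriminant check: Δ ∝ 4a³ + 27b² = 4·17³ + 27·18² = 4·4913 + 27·324 ≡ 18 (mod 23). Nonzero ⇒ E is nonsingular.
For each x ∈ F_23, compute rhs = x³ + 17·x + 18 mod 23, then count y ∈ F_23 with y² ≡ rhs.
  x = 0: rhs = 18, matching y values: 8, 15 (2 points).
  x = 1: rhs = 13, matching y values: 6, 17 (2 points).
  x = 2: rhs = 14, matching y values: none (0 points).
  x = 3: rhs = 4, matching y values: 2, 21 (2 points).
  x = 4: rhs = 12, matching y values: 9, 14 (2 points).
  x = 5: rhs = 21, matching y values: none (0 points).
  x = 6: rhs = 14, matching y values: none (0 points).
  x = 7: rhs = 20, matching y values: none (0 points).
  x = 8: rhs = 22, matching y values: none (0 points).
  x = 9: rhs = 3, matching y values: 7, 16 (2 points).
  x = 10: rhs = 15, matching y values: none (0 points).
  x = 11: rhs = 18, matching y values: 8, 15 (2 points).
  x = 12: rhs = 18, matching y values: 8, 15 (2 points).
  x = 13: rhs = 21, matching y values: none (0 points).
  x = 14: rhs = 10, matching y values: none (0 points).
  x = 15: rhs = 14, matching y values: none (0 points).
  x = 16: rhs = 16, matching y values: 4, 19 (2 points).
  x = 17: rhs = 22, matching y values: none (0 points).
  x = 18: rhs = 15, matching y values: none (0 points).
  x = 19: rhs = 1, matching y values: 1, 22 (2 points).
  x = 20: rhs = 9, matching y values: 3, 20 (2 points).
  x = 21: rhs = 22, matching y values: none (0 points).
  x = 22: rhs = 0, matching y values: 0 (1 points).
Total affine count: 21.
Full point count |E(F_23)| = 21 + 1 = 22.
Hasse bound: |22 − (23+1)| = |-2| = 2 ≤ 2√23 ≈ 9.5917 ✓.


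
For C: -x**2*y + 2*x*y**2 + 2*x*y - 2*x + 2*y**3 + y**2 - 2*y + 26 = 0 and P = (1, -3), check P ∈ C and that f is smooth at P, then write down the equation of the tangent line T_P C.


Tangent line at P: 16*x + 35*y + 89 = 0.

Step 1: f(1, -3) = 0, so P lies on C.
Step 2: partial derivatives
  f_x(x, y) = -2*x*y + 2*y**2 + 2*y - 2, f_y(x, y) = -x**2 + 4*x*y + 2*x + 6*y**2 + 2*y - 2.
  f_x(P) = 16, f_y(P) = 35 (gradient nonzero, so P is smooth).
Step 3: tangent line at P: 16·(x − 1) + 35·(y − -3) = 0.
Expanding: 16*x + 35*y + 89 = 0.


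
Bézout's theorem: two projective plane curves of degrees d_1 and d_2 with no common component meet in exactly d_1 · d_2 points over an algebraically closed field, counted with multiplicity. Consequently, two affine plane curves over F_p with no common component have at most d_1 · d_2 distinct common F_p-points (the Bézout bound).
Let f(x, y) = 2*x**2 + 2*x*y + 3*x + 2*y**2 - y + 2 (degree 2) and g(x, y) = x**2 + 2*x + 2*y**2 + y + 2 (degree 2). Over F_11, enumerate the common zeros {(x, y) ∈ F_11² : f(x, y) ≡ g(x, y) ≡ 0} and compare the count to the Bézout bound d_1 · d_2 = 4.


Common zeros: {(7, 10), (8, 9)}; count = 2; Bézout bound = 4.

deg(f) = 2, deg(g) = 2, so Bézout bound = 4.
Scan x ∈ F_11. For each x, list the y ∈ F_11 with f(x, y) ≡ 0 and those with g(x, y) ≡ 0 (mod 11); the common zeros in that column are the intersection.
  x = 0: f ≡ 0 at y ∈ ∅; g ≡ 0 at y ∈ ∅; common: ∅.
  x = 1: f ≡ 0 at y ∈ {8}; g ≡ 0 at y ∈ {7, 9}; common: ∅.
  x = 2: f ≡ 0 at y ∈ ∅; g ≡ 0 at y ∈ {6, 10}; common: ∅.
  x = 3: f ≡ 0 at y ∈ ∅; g ≡ 0 at y ∈ ∅; common: ∅.
  x = 4: f ≡ 0 at y ∈ {1}; g ≡ 0 at y ∈ ∅; common: ∅.
  x = 5: f ≡ 0 at y ∈ ∅; g ≡ 0 at y ∈ ∅; common: ∅.
  x = 6: f ≡ 0 at y ∈ {3, 8}; g ≡ 0 at y ∈ ∅; common: ∅.
  x = 7: f ≡ 0 at y ∈ {0, 10}; g ≡ 0 at y ∈ {6, 10}; common: {10}.
  x = 8: f ≡ 0 at y ∈ {0, 9}; g ≡ 0 at y ∈ {7, 9}; common: {9}.
  x = 9: f ≡ 0 at y ∈ {9, 10}; g ≡ 0 at y ∈ ∅; common: ∅.
  x = 10: f ≡ 0 at y ∈ {1, 6}; g ≡ 0 at y ∈ {2, 3}; common: ∅.
Collecting: common zeros = {(7, 10), (8, 9)}, so the count is 2.
Comparison with the Bézout bound: 2 ≤ 4 = deg(f)·deg(g), as expected for curves with no common component (the affine F_11-count falls short of the bound because intersections may lie at infinity, over extension fields, or carry multiplicity).


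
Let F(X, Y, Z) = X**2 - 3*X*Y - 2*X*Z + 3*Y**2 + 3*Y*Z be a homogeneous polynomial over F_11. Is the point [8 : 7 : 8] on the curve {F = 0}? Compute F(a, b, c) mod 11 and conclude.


F(8,7,8) ≡ 6 (mod 11); P is NOT on the curve.

Evaluate F(8, 7, 8) term-by-term (mod 11).
  X**2 ↦ 1·64·1·1 = 64
  -3*X*Y ↦ -3·8·7·1 = -168
  -2*X*Z ↦ -2·8·1·8 = -128
  3*Y**2 ↦ 3·1·49·1 = 147
  3*Y*Z ↦ 3·1·7·8 = 168
Sum: F(8, 7, 8) = (64) + (-168) + (-128) + (147) + (168) = 83.
Reducing mod 11: 83 ≡ 6 (mod 11).
Since F(a, b, c) ≡ 6 ≠ 0 (mod 11), P does NOT lie on the curve.


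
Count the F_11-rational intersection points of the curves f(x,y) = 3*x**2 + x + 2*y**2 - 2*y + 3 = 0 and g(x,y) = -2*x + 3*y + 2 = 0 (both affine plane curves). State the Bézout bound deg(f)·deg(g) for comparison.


Common zeros: ∅; count = 0; Bézout bound = 2.

deg(f) = 2, deg(g) = 1, so Bézout bound = 2.
Scan x ∈ F_11. For each x, list the y ∈ F_11 with f(x, y) ≡ 0 and those with g(x, y) ≡ 0 (mod 11); the common zeros in that column are the intersection.
  x = 0: f ≡ 0 at y ∈ ∅; g ≡ 0 at y ∈ {3}; common: ∅.
  x = 1: f ≡ 0 at y ∈ {2, 10}; g ≡ 0 at y ∈ {0}; common: ∅.
  x = 2: f ≡ 0 at y ∈ {6}; g ≡ 0 at y ∈ {8}; common: ∅.
  x = 3: f ≡ 0 at y ∈ {0, 1}; g ≡ 0 at y ∈ {5}; common: ∅.
  x = 4: f ≡ 0 at y ∈ {0, 1}; g ≡ 0 at y ∈ {2}; common: ∅.
  x = 5: f ≡ 0 at y ∈ {6}; g ≡ 0 at y ∈ {10}; common: ∅.
  x = 6: f ≡ 0 at y ∈ {2, 10}; g ≡ 0 at y ∈ {7}; common: ∅.
  x = 7: f ≡ 0 at y ∈ ∅; g ≡ 0 at y ∈ {4}; common: ∅.
  x = 8: f ≡ 0 at y ∈ ∅; g ≡ 0 at y ∈ {1}; common: ∅.
  x = 9: f ≡ 0 at y ∈ ∅; g ≡ 0 at y ∈ {9}; common: ∅.
  x = 10: f ≡ 0 at y ∈ ∅; g ≡ 0 at y ∈ {6}; common: ∅.
Collecting: common zeros = ∅, so the count is 0.
Comparison with the Bézout bound: 0 ≤ 2 = deg(f)·deg(g), as expected for curves with no common component (the affine F_11-count falls short of the bound because intersections may lie at infinity, over extension fields, or carry multiplicity).


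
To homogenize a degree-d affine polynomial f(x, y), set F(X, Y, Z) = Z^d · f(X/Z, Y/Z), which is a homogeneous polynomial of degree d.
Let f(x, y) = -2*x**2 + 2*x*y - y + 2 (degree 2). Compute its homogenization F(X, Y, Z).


F(X, Y, Z) = -2*X**2 + 2*X*Y - Y*Z + 2*Z**2

deg(f) = 2.
Substitute x = X/Z, y = Y/Z into f, then multiply by Z^2.
  monomial -2·x^2·y^0 ↦ -2·X^2·Y^0·Z^0.
  monomial 2·x^1·y^1 ↦ 2·X^1·Y^1·Z^0.
  monomial -1·x^0·y^1 ↦ -1·X^0·Y^1·Z^1.
  monomial 2·x^0·y^0 ↦ 2·X^0·Y^0·Z^2.
Collecting: F(X, Y, Z) = -2*X**2 + 2*X*Y - Y*Z + 2*Z**2.


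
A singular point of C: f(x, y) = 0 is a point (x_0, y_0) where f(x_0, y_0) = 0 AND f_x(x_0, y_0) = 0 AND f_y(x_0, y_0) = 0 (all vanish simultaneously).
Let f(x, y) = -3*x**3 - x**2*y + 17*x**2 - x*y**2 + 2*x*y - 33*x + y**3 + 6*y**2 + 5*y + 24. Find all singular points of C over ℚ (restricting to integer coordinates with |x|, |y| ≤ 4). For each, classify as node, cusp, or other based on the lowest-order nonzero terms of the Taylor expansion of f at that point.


Singular points: {(2, -1)}; classification: cusp.

Compute partial derivatives:
  f_x = -9*x**2 - 2*x*y + 34*x - y**2 + 2*y - 33.
  f_y = -x**2 - 2*x*y + 2*x + 3*y**2 + 12*y + 5.
Scan x_0 ∈ {−4, ..., 4}. For each x_0, f_y(x_0, y) is a polynomial in y; find its integer roots y ∈ {−4, ..., 4}, then test f_x and f at those candidates.
  x = -4: f_y(-4, y) = 3*y**2 + 20*y - 19; no integer root y with |y| ≤ 4.
  x = -3: f_y(-3, y) = 3*y**2 + 18*y - 10; no integer root y with |y| ≤ 4.
  x = -2: f_y(-2, y) = 3*y**2 + 16*y - 3; no integer root y with |y| ≤ 4.
  x = -1: f_y(-1, y) = 3*y**2 + 14*y + 2; no integer root y with |y| ≤ 4.
  x = 0: f_y(0, y) = 3*y**2 + 12*y + 5; no integer root y with |y| ≤ 4.
  x = 1: f_y(1, y) = 3*y**2 + 10*y + 6; no integer root y with |y| ≤ 4.
  x = 2: f_y(2, y) = 3*y**2 + 8*y + 5; vanishes at y ∈ {-1}. (2, -1): f_x = 0, f = 0 — SINGULAR.
  x = 3: f_y(3, y) = 3*y**2 + 6*y + 2; no integer root y with |y| ≤ 4.
  x = 4: f_y(4, y) = 3*y**2 + 4*y - 3; no integer root y with |y| ≤ 4.
Only singular point on the grid: (2, -1).
Classify: substitute x = 2 + u, y = -1 + v and expand: f = -3*u**3 - u**2*v - u*v**2 + v**3 + v**2.
No constant or linear terms (consistent with a singular point). Quadratic part: v**2. Cubic part: -3*u**3 - u**2*v - u*v**2 + v**3.
The quadratic part v**2 is a perfect square, so there is a single (double) tangent line v = 0, i.e. y = -1. Restricting the cubic part to that line (v = 0) leaves -3*u**3 ≠ 0, so f is not divisible by v and the branch is v² ≈ 3*u**3 to lowest order — this is a cusp.
Classification: cusp.


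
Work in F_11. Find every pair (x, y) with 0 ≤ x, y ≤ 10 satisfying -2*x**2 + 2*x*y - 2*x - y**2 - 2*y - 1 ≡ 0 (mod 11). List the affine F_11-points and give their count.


Affine F_11-points: {(0, 10), (3, 1), (3, 3), (4, 2), (4, 4), (7, 6), (8, 1), (8, 2), (9, 6), (9, 10), (10, 3), (10, 4)}; count = 12.

For each of the 121 pairs (x, y) ∈ F_11², evaluate f(x, y) mod 11. Record the zeros.
  x = 0: [0↦10, 1↦7, 2↦2, 3↦6, 4↦8, 5↦8, 6↦6, 7↦2, 8↦7, 9↦10, 10↦0]  zeros at y ∈ {10}
  x = 1: [0↦6, 1↦5, 2↦2, 3↦8, 4↦1, 5↦3, 6↦3, 7↦1, 8↦8, 9↦2, 10↦5]  zeros at y ∈ ∅
  x = 2: [0↦9, 1↦10, 2↦9, 3↦6, 4↦1, 5↦5, 6↦7, 7↦7, 8↦5, 9↦1, 10↦6]  zeros at y ∈ ∅
  x = 3: [0↦8, 1↦0, 2↦1, 3↦0, 4↦8, 5↦3, 6↦7, 7↦9, 8↦9, 9↦7, 10↦3]  zeros at y ∈ {1, 3}
  x = 4: [0↦3, 1↦8, 2↦0, 3↦1, 4↦0, 5↦8, 6↦3, 7↦7, 8↦9, 9↦9, 10↦7]  zeros at y ∈ {2, 4}
  x = 5: [0↦5, 1↦1, 2↦6, 3↦9, 4↦10, 5↦9, 6↦6, 7↦1, 8↦5, 9↦7, 10↦7]  zeros at y ∈ ∅
  x = 6: [0↦3, 1↦1, 2↦8, 3↦2, 4↦5, 5↦6, 6↦5, 7↦2, 8↦8, 9↦1, 10↦3]  zeros at y ∈ ∅
  x = 7: [0↦8, 1↦8, 2↦6, 3↦2, 4↦7, 5↦10, 6↦0, 7↦10, 8↦7, 9↦2, 10↦6]  zeros at y ∈ {6}
  x = 8: [0↦9, 1↦0, 2↦0, 3↦9, 4↦5, 5↦10, 6↦2, 7↦3, 8↦2, 9↦10, 10↦5]  zeros at y ∈ {1, 2}
  x = 9: [0↦6, 1↦10, 2↦1, 3↦1, 4↦10, 5↦6, 6↦0, 7↦3, 8↦4, 9↦3, 10↦0]  zeros at y ∈ {6, 10}
  x = 10: [0↦10, 1↦5, 2↦9, 3↦0, 4↦0, 5↦9, 6↦5, 7↦10, 8↦2, 9↦3, 10↦2]  zeros at y ∈ {3, 4}
Collecting zeros: affine points = {(0, 10), (3, 1), (3, 3), (4, 2), (4, 4), (7, 6), (8, 1), (8, 2), (9, 6), (9, 10), (10, 3), (10, 4)}.
Total count |C(F_11)_aff| = 12.


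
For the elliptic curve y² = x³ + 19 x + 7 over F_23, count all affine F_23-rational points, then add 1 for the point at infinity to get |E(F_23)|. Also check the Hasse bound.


Affine points = {(1, 2), (1, 21), (4, 3), (4, 20), (7, 0), (8, 2), (8, 21), (10, 1), (10, 22), (11, 11), (11, 12), (12, 10), (12, 13), (13, 6), (13, 17), (14, 2), (14, 21)}; affine count = 17; |E(F_23)| = 18.

Discriminant check: Δ ∝ 4a³ + 27b² = 4·19³ + 27·7² = 4·6859 + 27·49 ≡ 9 (mod 23). Nonzero ⇒ E is nonsingular.
For each x ∈ F_23, compute rhs = x³ + 19·x + 7 mod 23, then count y ∈ F_23 with y² ≡ rhs.
  x = 0: rhs = 7, matching y values: none (0 points).
  x = 1: rhs = 4, matching y values: 2, 21 (2 points).
  x = 2: rhs = 7, matching y values: none (0 points).
  x = 3: rhs = 22, matching y values: none (0 points).
  x = 4: rhs = 9, matching y values: 3, 20 (2 points).
  x = 5: rhs = 20, matching y values: none (0 points).
  x = 6: rhs = 15, matching y values: none (0 points).
  x = 7: rhs = 0, matching y values: 0 (1 points).
  x = 8: rhs = 4, matching y values: 2, 21 (2 points).
  x = 9: rhs = 10, matching y values: none (0 points).
  x = 10: rhs = 1, matching y values: 1, 22 (2 points).
  x = 11: rhs = 6, matching y values: 11, 12 (2 points).
  x = 12: rhs = 8, matching y values: 10, 13 (2 points).
  x = 13: rhs = 13, matching y values: 6, 17 (2 points).
  x = 14: rhs = 4, matching y values: 2, 21 (2 points).
  x = 15: rhs = 10, matching y values: none (0 points).
  x = 16: rhs = 14, matching y values: none (0 points).
  x = 17: rhs = 22, matching y values: none (0 points).
  x = 18: rhs = 17, matching y values: none (0 points).
  x = 19: rhs = 5, matching y values: none (0 points).
  x = 20: rhs = 15, matching y values: none (0 points).
  x = 21: rhs = 7, matching y values: none (0 points).
  x = 22: rhs = 10, matching y values: none (0 points).
Total affine count: 17.
Full point count |E(F_23)| = 17 + 1 = 18.
Hasse bound: |18 − (23+1)| = |-6| = 6 ≤ 2√23 ≈ 9.5917 ✓.


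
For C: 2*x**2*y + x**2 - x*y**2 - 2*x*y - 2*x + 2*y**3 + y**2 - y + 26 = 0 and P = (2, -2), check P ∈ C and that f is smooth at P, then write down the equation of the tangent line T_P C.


Tangent line at P: -14*x + 31*y + 90 = 0.

Step 1: f(2, -2) = 0, so P lies on C.
Step 2: partial derivatives
  f_x(x, y) = 4*x*y + 2*x - y**2 - 2*y - 2, f_y(x, y) = 2*x**2 - 2*x*y - 2*x + 6*y**2 + 2*y - 1.
  f_x(P) = -14, f_y(P) = 31 (gradient nonzero, so P is smooth).
Step 3: tangent line at P: -14·(x − 2) + 31·(y − -2) = 0.
Expanding: -14*x + 31*y + 90 = 0.


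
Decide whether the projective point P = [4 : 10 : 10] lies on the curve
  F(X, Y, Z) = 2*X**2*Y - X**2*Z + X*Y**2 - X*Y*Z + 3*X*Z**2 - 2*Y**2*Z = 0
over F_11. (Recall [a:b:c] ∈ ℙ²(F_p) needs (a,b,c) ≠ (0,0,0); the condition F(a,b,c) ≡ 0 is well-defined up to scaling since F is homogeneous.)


F(4,10,10) ≡ 9 (mod 11); P is NOT on the curve.

Evaluate F(4, 10, 10) term-by-term (mod 11).
  2*X**2*Y ↦ 2·16·10·1 = 320
  -X**2*Z ↦ -1·16·1·10 = -160
  X*Y**2 ↦ 1·4·100·1 = 400
  -X*Y*Z ↦ -1·4·10·10 = -400
  3*X*Z**2 ↦ 3·4·1·100 = 1200
  -2*Y**2*Z ↦ -2·1·100·10 = -2000
Sum: F(4, 10, 10) = (320) + (-160) + (400) + (-400) + (1200) + (-2000) = -640.
Reducing mod 11: -640 ≡ 9 (mod 11).
Since F(a, b, c) ≡ 9 ≠ 0 (mod 11), P does NOT lie on the curve.


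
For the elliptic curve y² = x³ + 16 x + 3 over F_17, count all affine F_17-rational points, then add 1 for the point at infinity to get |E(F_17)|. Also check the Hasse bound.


Affine points = {(2, 3), (2, 14), (5, 2), (5, 15), (6, 3), (6, 14), (7, 4), (7, 13), (9, 3), (9, 14), (12, 6), (12, 11), (14, 8), (14, 9)}; affine count = 14; |E(F_17)| = 15.

Discriminant check: Δ ∝ 4a³ + 27b² = 4·16³ + 27·3² = 4·4096 + 27·9 ≡ 1 (mod 17). Nonzero ⇒ E is nonsingular.
For each x ∈ F_17, compute rhs = x³ + 16·x + 3 mod 17, then count y ∈ F_17 with y² ≡ rhs.
  x = 0: rhs = 3, matching y values: none (0 points).
  x = 1: rhs = 3, matching y values: none (0 points).
  x = 2: rhs = 9, matching y values: 3, 14 (2 points).
  x = 3: rhs = 10, matching y values: none (0 points).
  x = 4: rhs = 12, matching y values: none (0 points).
  x = 5: rhs = 4, matching y values: 2, 15 (2 points).
  x = 6: rhs = 9, matching y values: 3, 14 (2 points).
  x = 7: rhs = 16, matching y values: 4, 13 (2 points).
  x = 8: rhs = 14, matching y values: none (0 points).
  x = 9: rhs = 9, matching y values: 3, 14 (2 points).
  x = 10: rhs = 7, matching y values: none (0 points).
  x = 11: rhs = 14, matching y values: none (0 points).
  x = 12: rhs = 2, matching y values: 6, 11 (2 points).
  x = 13: rhs = 11, matching y values: none (0 points).
  x = 14: rhs = 13, matching y values: 8, 9 (2 points).
  x = 15: rhs = 14, matching y values: none (0 points).
  x = 16: rhs = 3, matching y values: none (0 points).
Total affine count: 14.
Full point count |E(F_17)| = 14 + 1 = 15.
Hasse bound: |15 − (17+1)| = |-3| = 3 ≤ 2√17 ≈ 8.2462 ✓.


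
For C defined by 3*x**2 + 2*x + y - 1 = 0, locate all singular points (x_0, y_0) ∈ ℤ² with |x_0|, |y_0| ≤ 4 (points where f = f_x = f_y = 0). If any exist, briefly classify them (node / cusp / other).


No singular points in the scanned grid; C is smooth there.

Compute partial derivatives:
  f_x = 6*x + 2.
  f_y = 1.
f_y = 1 is a nonzero constant, so f_y never vanishes: no point (x, y) can satisfy f = f_x = f_y = 0. In particular no (x, y) ∈ {−4, ..., 4}² is singular; the curve is smooth.


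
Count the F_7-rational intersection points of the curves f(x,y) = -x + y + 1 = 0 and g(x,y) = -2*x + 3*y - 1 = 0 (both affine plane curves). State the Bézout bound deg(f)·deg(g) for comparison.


Common zeros: {(4, 3)}; count = 1; Bézout bound = 1.

deg(f) = 1, deg(g) = 1, so Bézout bound = 1.
Scan x ∈ F_7. For each x, list the y ∈ F_7 with f(x, y) ≡ 0 and those with g(x, y) ≡ 0 (mod 7); the common zeros in that column are the intersection.
  x = 0: f ≡ 0 at y ∈ {6}; g ≡ 0 at y ∈ {5}; common: ∅.
  x = 1: f ≡ 0 at y ∈ {0}; g ≡ 0 at y ∈ {1}; common: ∅.
  x = 2: f ≡ 0 at y ∈ {1}; g ≡ 0 at y ∈ {4}; common: ∅.
  x = 3: f ≡ 0 at y ∈ {2}; g ≡ 0 at y ∈ {0}; common: ∅.
  x = 4: f ≡ 0 at y ∈ {3}; g ≡ 0 at y ∈ {3}; common: {3}.
  x = 5: f ≡ 0 at y ∈ {4}; g ≡ 0 at y ∈ {6}; common: ∅.
  x = 6: f ≡ 0 at y ∈ {5}; g ≡ 0 at y ∈ {2}; common: ∅.
Collecting: common zeros = {(4, 3)}, so the count is 1.
Comparison with the Bézout bound: 1 ≤ 1 = deg(f)·deg(g), as expected for curves with no common component (the bound is attained).
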